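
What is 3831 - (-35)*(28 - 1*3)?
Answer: 4706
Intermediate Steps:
3831 - (-35)*(28 - 1*3) = 3831 - (-35)*(28 - 3) = 3831 - (-35)*25 = 3831 - 1*(-875) = 3831 + 875 = 4706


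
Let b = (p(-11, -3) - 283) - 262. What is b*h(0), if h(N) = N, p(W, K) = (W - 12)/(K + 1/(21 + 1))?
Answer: 0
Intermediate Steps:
p(W, K) = (-12 + W)/(1/22 + K) (p(W, K) = (-12 + W)/(K + 1/22) = (-12 + W)/(1/22 + K))
b = -34919/65 (b = (22*(-12 - 11)/(1 + 22*(-3)) - 283) - 262 = (22*(-23)/(1 - 66) - 283) - 262 = (22*(-23)/(-65) - 283) - 262 = (22*(-1/65)*(-23) - 283) - 262 = (506/65 - 283) - 262 = -17889/65 - 262 = -34919/65 ≈ -537.21)
b*h(0) = -34919/65*0 = 0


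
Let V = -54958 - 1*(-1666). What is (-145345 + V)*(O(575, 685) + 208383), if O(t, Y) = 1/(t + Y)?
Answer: -52154643402097/1260 ≈ -4.1393e+10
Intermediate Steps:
V = -53292 (V = -54958 + 1666 = -53292)
O(t, Y) = 1/(Y + t)
(-145345 + V)*(O(575, 685) + 208383) = (-145345 - 53292)*(1/(685 + 575) + 208383) = -198637*(1/1260 + 208383) = -198637*262562581/1260 = -52154643402097/1260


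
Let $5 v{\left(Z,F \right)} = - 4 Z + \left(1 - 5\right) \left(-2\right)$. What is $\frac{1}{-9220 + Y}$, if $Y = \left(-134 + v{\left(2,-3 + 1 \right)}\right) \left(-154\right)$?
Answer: $\frac{1}{11416} \approx 8.7596 \cdot 10^{-5}$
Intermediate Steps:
$v{\left(Z,F \right)} = \frac{8}{5} - \frac{4 Z}{5}$ ($v{\left(Z,F \right)} = \frac{- 4 Z + \left(1 - 5\right) \left(-2\right)}{5} = \frac{- 4 Z - -8}{5} = \frac{- 4 Z + 8}{5} = \frac{8 - 4 Z}{5} = \frac{8}{5} - \frac{4 Z}{5}$)
$Y = 20636$ ($Y = \left(-134 + \left(\frac{8}{5} - \frac{8}{5}\right)\right) \left(-154\right) = \left(-134 + 0\right) \left(-154\right) = \left(-134\right) \left(-154\right) = 20636$)
$\frac{1}{-9220 + Y} = \frac{1}{-9220 + 20636} = \frac{1}{11416}$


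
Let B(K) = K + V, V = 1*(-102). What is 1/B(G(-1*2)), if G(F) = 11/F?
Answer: -2/215 ≈ -0.0093023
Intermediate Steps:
V = -102
B(K) = -102 + K (B(K) = K - 102 = -102 + K)
1/B(G(-1*2)) = 1/(-102 + 11/((-1*2))) = 1/(-102 + 11/(-2)) = 1/(-102 + 11*(-½)) = 1/(-102 - 11/2) = 1/(-215/2) = -2/215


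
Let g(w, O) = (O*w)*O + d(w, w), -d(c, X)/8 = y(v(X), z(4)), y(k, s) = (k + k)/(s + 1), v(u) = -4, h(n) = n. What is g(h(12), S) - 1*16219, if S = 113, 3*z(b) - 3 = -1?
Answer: 685237/5 ≈ 1.3705e+5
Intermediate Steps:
z(b) = 2/3 (z(b) = 1 + (1/3)*(-1) = 1 - 1/3 = 2/3)
y(k, s) = 2*k/(1 + s) (y(k, s) = (2*k)/(1 + s) = 2*k/(1 + s))
d(c, X) = 192/5 (d(c, X) = -16*(-4)/(1 + 2/3) = -16*(-4)/5/3 = -16*(-4)*3/5 = -8*(-24/5) = 192/5)
g(w, O) = 192/5 + w*O**2 (g(w, O) = (O*w)*O + 192/5 = w*O**2 + 192/5 = 192/5 + w*O**2)
g(h(12), S) - 1*16219 = (192/5 + 12*113**2) - 1*16219 = (192/5 + 12*12769) - 16219 = (192/5 + 153228) - 16219 = 766332/5 - 16219 = 685237/5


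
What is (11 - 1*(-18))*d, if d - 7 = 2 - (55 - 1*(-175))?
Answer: -6409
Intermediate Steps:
d = -221 (d = 7 + (2 - (55 - 1*(-175))) = 7 + (2 - (55 + 175)) = 7 + (2 - 1*230) = 7 + (2 - 230) = 7 - 228 = -221)
(11 - 1*(-18))*d = (11 - 1*(-18))*(-221) = (11 + 18)*(-221) = 29*(-221) = -6409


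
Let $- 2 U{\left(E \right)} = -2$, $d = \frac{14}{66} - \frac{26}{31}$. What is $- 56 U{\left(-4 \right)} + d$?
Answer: $- \frac{57929}{1023} \approx -56.627$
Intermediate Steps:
$d = - \frac{641}{1023}$ ($d = 14 \cdot \frac{1}{66} - \frac{26}{31} = \frac{7}{33} - \frac{26}{31} = - \frac{641}{1023} \approx -0.62659$)
$U{\left(E \right)} = 1$ ($U{\left(E \right)} = \left(- \frac{1}{2}\right) \left(-2\right) = 1$)
$- 56 U{\left(-4 \right)} + d = \left(-56\right) 1 - \frac{641}{1023} = -56 - \frac{641}{1023} = - \frac{57929}{1023}$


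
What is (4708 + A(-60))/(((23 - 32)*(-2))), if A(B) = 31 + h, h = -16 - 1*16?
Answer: 523/2 ≈ 261.50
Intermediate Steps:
h = -32 (h = -16 - 16 = -32)
A(B) = -1 (A(B) = 31 - 32 = -1)
(4708 + A(-60))/(((23 - 32)*(-2))) = (4708 - 1)/(((23 - 32)*(-2))) = 4707/((-9*(-2))) = 4707/18 = 4707*(1/18) = 523/2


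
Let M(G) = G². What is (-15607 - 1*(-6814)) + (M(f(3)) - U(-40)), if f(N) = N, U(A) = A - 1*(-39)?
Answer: -8783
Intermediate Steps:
U(A) = 39 + A (U(A) = A + 39 = 39 + A)
(-15607 - 1*(-6814)) + (M(f(3)) - U(-40)) = (-15607 - 1*(-6814)) + (3² - (39 - 40)) = (-15607 + 6814) + (9 - 1*(-1)) = -8793 + (9 + 1) = -8793 + 10 = -8783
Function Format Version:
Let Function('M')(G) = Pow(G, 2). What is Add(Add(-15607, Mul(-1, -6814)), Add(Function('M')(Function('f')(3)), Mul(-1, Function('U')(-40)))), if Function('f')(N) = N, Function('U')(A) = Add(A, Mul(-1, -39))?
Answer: -8783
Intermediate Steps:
Function('U')(A) = Add(39, A) (Function('U')(A) = Add(A, 39) = Add(39, A))
Add(Add(-15607, Mul(-1, -6814)), Add(Function('M')(Function('f')(3)), Mul(-1, Function('U')(-40)))) = Add(Add(-15607, Mul(-1, -6814)), Add(Pow(3, 2), Mul(-1, Add(39, -40)))) = Add(Add(-15607, 6814), Add(9, Mul(-1, -1))) = Add(-8793, Add(9, 1)) = Add(-8793, 10) = -8783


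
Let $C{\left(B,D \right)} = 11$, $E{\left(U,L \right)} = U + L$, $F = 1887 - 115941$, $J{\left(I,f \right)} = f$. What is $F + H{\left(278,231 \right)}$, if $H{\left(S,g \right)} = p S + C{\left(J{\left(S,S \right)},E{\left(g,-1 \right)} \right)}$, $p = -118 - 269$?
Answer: $-221629$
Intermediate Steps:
$p = -387$
$F = -114054$ ($F = 1887 - 115941 = -114054$)
$E{\left(U,L \right)} = L + U$
$H{\left(S,g \right)} = 11 - 387 S$ ($H{\left(S,g \right)} = - 387 S + 11 = 11 - 387 S$)
$F + H{\left(278,231 \right)} = -114054 + \left(11 - 107586\right) = -114054 - 107575 = -221629$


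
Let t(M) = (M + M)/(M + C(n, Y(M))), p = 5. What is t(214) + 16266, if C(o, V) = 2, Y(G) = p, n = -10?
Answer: 878471/54 ≈ 16268.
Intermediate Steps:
Y(G) = 5
t(M) = 2*M/(2 + M) (t(M) = (M + M)/(M + 2) = (2*M)/(2 + M) = 2*M/(2 + M))
t(214) + 16266 = 2*214/(2 + 214) + 16266 = 2*214/216 + 16266 = 2*214*(1/216) + 16266 = 107/54 + 16266 = 878471/54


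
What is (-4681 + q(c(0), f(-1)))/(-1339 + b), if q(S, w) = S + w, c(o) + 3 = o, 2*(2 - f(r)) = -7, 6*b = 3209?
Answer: 28071/4825 ≈ 5.8178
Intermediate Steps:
b = 3209/6 (b = (⅙)*3209 = 3209/6 ≈ 534.83)
f(r) = 11/2 (f(r) = 2 - ½*(-7) = 2 + 7/2 = 11/2)
c(o) = -3 + o
(-4681 + q(c(0), f(-1)))/(-1339 + b) = (-4681 + ((-3 + 0) + 11/2))/(-1339 + 3209/6) = (-4681 + (-3 + 11/2))/(-4825/6) = (-4681 + 5/2)*(-6/4825) = -9357/2*(-6/4825) = 28071/4825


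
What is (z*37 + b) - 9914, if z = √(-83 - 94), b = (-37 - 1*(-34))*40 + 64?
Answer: -9970 + 37*I*√177 ≈ -9970.0 + 492.25*I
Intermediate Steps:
b = -56 (b = (-37 + 34)*40 + 64 = -3*40 + 64 = -120 + 64 = -56)
z = I*√177 (z = √(-177) = I*√177 ≈ 13.304*I)
(z*37 + b) - 9914 = ((I*√177)*37 - 56) - 9914 = (37*I*√177 - 56) - 9914 = (-56 + 37*I*√177) - 9914 = -9970 + 37*I*√177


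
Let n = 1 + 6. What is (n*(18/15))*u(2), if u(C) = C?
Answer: 84/5 ≈ 16.800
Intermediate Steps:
n = 7
(n*(18/15))*u(2) = (7*(18/15))*2 = (7*(18*(1/15)))*2 = (7*(6/5))*2 = (42/5)*2 = 84/5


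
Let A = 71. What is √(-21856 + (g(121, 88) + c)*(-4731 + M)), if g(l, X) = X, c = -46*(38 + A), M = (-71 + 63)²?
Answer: √22967786 ≈ 4792.5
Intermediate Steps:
M = 64 (M = (-8)² = 64)
c = -5014 (c = -46*(38 + 71) = -46*109 = -5014)
√(-21856 + (g(121, 88) + c)*(-4731 + M)) = √(-21856 + (88 - 5014)*(-4731 + 64)) = √(-21856 - 4926*(-4667)) = √(-21856 + 22989642) = √22967786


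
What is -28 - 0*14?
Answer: -28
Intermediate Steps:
-28 - 0*14 = -28 - 74*0 = -28 + 0 = -28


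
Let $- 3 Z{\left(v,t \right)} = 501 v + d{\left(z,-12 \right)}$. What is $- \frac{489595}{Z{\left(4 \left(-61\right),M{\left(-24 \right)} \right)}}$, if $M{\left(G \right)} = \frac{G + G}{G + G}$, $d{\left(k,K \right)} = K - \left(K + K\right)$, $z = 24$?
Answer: $- \frac{489595}{40744} \approx -12.016$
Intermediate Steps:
$d{\left(k,K \right)} = - K$ ($d{\left(k,K \right)} = K - 2 K = - K$)
$M{\left(G \right)} = 1$ ($M{\left(G \right)} = \frac{2 G}{2 G} = 2 G \frac{1}{2 G} = 1$)
$Z{\left(v,t \right)} = -4 - 167 v$ ($Z{\left(v,t \right)} = - \frac{501 v - -12}{3} = - \frac{501 v + 12}{3} = - \frac{12 + 501 v}{3} = -4 - 167 v$)
$- \frac{489595}{Z{\left(4 \left(-61\right),M{\left(-24 \right)} \right)}} = - \frac{489595}{-4 - 167 \cdot 4 \left(-61\right)} = - \frac{489595}{-4 - -40748} = - \frac{489595}{-4 + 40748} = - \frac{489595}{40744}$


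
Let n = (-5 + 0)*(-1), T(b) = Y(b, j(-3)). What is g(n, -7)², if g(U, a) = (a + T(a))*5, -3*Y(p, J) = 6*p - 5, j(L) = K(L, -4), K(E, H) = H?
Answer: 16900/9 ≈ 1877.8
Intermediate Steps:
j(L) = -4
Y(p, J) = 5/3 - 2*p (Y(p, J) = -(6*p - 5)/3 = -(-5 + 6*p)/3 = 5/3 - 2*p)
T(b) = 5/3 - 2*b
n = 5 (n = -5*(-1) = 5)
g(U, a) = 25/3 - 5*a (g(U, a) = (a + (5/3 - 2*a))*5 = (5/3 - a)*5 = 25/3 - 5*a)
g(n, -7)² = (25/3 - 5*(-7))² = (25/3 + 35)² = (130/3)² = 16900/9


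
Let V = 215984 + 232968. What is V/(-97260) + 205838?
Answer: 5004838732/24315 ≈ 2.0583e+5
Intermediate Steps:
V = 448952
V/(-97260) + 205838 = 448952/(-97260) + 205838 = 448952*(-1/97260) + 205838 = -112238/24315 + 205838 = 5004838732/24315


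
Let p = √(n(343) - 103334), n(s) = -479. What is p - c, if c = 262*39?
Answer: -10218 + I*√103813 ≈ -10218.0 + 322.2*I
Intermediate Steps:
p = I*√103813 (p = √(-479 - 103334) = √(-103813) = I*√103813 ≈ 322.2*I)
c = 10218
p - c = I*√103813 - 1*10218 = I*√103813 - 10218 = -10218 + I*√103813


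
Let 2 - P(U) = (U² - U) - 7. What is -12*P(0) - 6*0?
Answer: -108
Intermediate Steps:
P(U) = 9 + U - U² (P(U) = 2 - ((U² - U) - 7) = 2 - (-7 + U² - U) = 2 + (7 + U - U²) = 9 + U - U²)
-12*P(0) - 6*0 = -12*(9 + 0 - 1*0²) - 6*0 = -12*(9 + 0 - 1*0) + 0 = -12*(9 + 0 + 0) + 0 = -12*9 + 0 = -108 + 0 = -108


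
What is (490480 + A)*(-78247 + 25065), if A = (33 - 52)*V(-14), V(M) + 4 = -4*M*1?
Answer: -26032163544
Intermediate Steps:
V(M) = -4 - 4*M (V(M) = -4 - 4*M*1 = -4 - 4*M)
A = -988 (A = (33 - 52)*(-4 - 4*(-14)) = -19*(-4 + 56) = -19*52 = -988)
(490480 + A)*(-78247 + 25065) = (490480 - 988)*(-78247 + 25065) = 489492*(-53182) = -26032163544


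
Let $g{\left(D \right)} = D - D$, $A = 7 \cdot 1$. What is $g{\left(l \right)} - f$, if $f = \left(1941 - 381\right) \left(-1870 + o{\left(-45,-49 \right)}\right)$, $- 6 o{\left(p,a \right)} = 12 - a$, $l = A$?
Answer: $2933060$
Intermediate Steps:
$A = 7$
$l = 7$
$o{\left(p,a \right)} = -2 + \frac{a}{6}$ ($o{\left(p,a \right)} = - \frac{12 - a}{6} = -2 + \frac{a}{6}$)
$g{\left(D \right)} = 0$
$f = -2933060$ ($f = \left(1941 - 381\right) \left(-1870 + \left(-2 + \frac{1}{6} \left(-49\right)\right)\right) = 1560 \left(-1870 - \frac{61}{6}\right) = 1560 \left(- \frac{11281}{6}\right) = -2933060$)
$g{\left(l \right)} - f = 0 - -2933060 = 0 + 2933060 = 2933060$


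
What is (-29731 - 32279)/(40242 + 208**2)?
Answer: -31005/41753 ≈ -0.74258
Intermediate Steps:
(-29731 - 32279)/(40242 + 208**2) = -62010/(40242 + 43264) = -62010/83506 = -62010*1/83506 = -31005/41753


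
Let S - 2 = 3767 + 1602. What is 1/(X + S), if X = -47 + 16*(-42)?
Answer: 1/4652 ≈ 0.00021496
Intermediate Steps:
S = 5371 (S = 2 + (3767 + 1602) = 2 + 5369 = 5371)
X = -719 (X = -47 - 672 = -719)
1/(X + S) = 1/(-719 + 5371) = 1/4652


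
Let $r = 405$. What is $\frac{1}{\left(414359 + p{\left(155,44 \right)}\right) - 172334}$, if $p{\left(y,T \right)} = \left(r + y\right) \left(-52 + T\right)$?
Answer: $\frac{1}{237545} \approx 4.2097 \cdot 10^{-6}$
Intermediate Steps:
$p{\left(y,T \right)} = \left(-52 + T\right) \left(405 + y\right)$ ($p{\left(y,T \right)} = \left(405 + y\right) \left(-52 + T\right) = \left(-52 + T\right) \left(405 + y\right)$)
$\frac{1}{\left(414359 + p{\left(155,44 \right)}\right) - 172334} = \frac{1}{\left(414359 + \left(-21060 - 8060 + 405 \cdot 44 + 44 \cdot 155\right)\right) - 172334} = \frac{1}{\left(414359 + \left(-21060 - 8060 + 17820 + 6820\right)\right) - 172334} = \frac{1}{\left(414359 - 4480\right) - 172334} = \frac{1}{409879 - 172334} = \frac{1}{237545}$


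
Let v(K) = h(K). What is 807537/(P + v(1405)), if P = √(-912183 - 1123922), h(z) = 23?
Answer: 6191117/678878 - 269179*I*√2036105/678878 ≈ 9.1196 - 565.78*I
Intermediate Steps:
v(K) = 23
P = I*√2036105 (P = √(-2036105) = I*√2036105 ≈ 1426.9*I)
807537/(P + v(1405)) = 807537/(I*√2036105 + 23) = 807537/(23 + I*√2036105)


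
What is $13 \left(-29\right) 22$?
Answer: $-8294$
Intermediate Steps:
$13 \left(-29\right) 22 = \left(-377\right) 22 = -8294$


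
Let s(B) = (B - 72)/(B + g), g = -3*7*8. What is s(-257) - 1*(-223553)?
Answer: 95010354/425 ≈ 2.2355e+5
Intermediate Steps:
g = -168 (g = -21*8 = -168)
s(B) = (-72 + B)/(-168 + B) (s(B) = (B - 72)/(B - 168) = (-72 + B)/(-168 + B))
s(-257) - 1*(-223553) = (-72 - 257)/(-168 - 257) - 1*(-223553) = -329/(-425) + 223553 = -1/425*(-329) + 223553 = 329/425 + 223553 = 95010354/425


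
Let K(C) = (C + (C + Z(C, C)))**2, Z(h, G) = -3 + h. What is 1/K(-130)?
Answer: 1/154449 ≈ 6.4746e-6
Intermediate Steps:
K(C) = (-3 + 3*C)**2 (K(C) = (C + (C + (-3 + C)))**2 = (C + (-3 + 2*C))**2 = (-3 + 3*C)**2)
1/K(-130) = 1/(9*(-1 - 130)**2) = 1/(9*(-131)**2) = 1/(9*17161) = 1/154449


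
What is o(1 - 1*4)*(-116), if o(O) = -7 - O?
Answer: 464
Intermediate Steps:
o(1 - 1*4)*(-116) = (-7 - (1 - 1*4))*(-116) = (-7 - (1 - 4))*(-116) = (-7 - 1*(-3))*(-116) = (-7 + 3)*(-116) = -4*(-116) = 464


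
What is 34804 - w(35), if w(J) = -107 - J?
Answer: 34946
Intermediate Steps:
34804 - w(35) = 34804 - (-107 - 1*35) = 34804 - (-107 - 35) = 34804 - 1*(-142) = 34804 + 142 = 34946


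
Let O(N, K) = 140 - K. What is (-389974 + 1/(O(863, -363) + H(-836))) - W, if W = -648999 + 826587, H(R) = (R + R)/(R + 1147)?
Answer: -87836462371/154761 ≈ -5.6756e+5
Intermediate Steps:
H(R) = 2*R/(1147 + R) (H(R) = (2*R)/(1147 + R) = 2*R/(1147 + R))
W = 177588
(-389974 + 1/(O(863, -363) + H(-836))) - W = (-389974 + 1/((140 - 1*(-363)) + 2*(-836)/(1147 - 836))) - 1*177588 = (-389974 + 1/((140 + 363) + 2*(-836)/311)) - 177588 = (-389974 + 1/(503 + 2*(-836)*(1/311))) - 177588 = (-389974 + 1/(503 - 1672/311)) - 177588 = (-389974 + 1/(154761/311)) - 177588 = (-389974 + 311/154761) - 177588 = -60352765903/154761 - 177588 = -87836462371/154761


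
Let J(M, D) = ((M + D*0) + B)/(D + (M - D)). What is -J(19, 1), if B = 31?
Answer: -50/19 ≈ -2.6316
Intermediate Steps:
J(M, D) = (31 + M)/M (J(M, D) = ((M + D*0) + 31)/(D + (M - D)) = ((M + 0) + 31)/M = (M + 31)/M = (31 + M)/M)
-J(19, 1) = -(31 + 19)/19 = -50/19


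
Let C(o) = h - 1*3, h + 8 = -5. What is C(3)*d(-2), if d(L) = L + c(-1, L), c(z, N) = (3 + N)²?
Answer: 16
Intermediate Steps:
h = -13 (h = -8 - 5 = -13)
C(o) = -16 (C(o) = -13 - 1*3 = -13 - 3 = -16)
d(L) = L + (3 + L)²
C(3)*d(-2) = -16*(-2 + (3 - 2)²) = -16*(-2 + 1²) = -16*(-2 + 1) = -16*(-1) = 16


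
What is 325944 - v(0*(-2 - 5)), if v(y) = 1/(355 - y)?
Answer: 115710119/355 ≈ 3.2594e+5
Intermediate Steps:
325944 - v(0*(-2 - 5)) = 325944 - (-1)/(-355 + 0*(-2 - 5)) = 325944 - (-1)/(-355 + 0*(-7)) = 325944 - (-1)/(-355 + 0) = 325944 - (-1)/(-355) = 325944 - (-1)*(-1)/355 = 325944 - 1*1/355 = 325944 - 1/355 = 115710119/355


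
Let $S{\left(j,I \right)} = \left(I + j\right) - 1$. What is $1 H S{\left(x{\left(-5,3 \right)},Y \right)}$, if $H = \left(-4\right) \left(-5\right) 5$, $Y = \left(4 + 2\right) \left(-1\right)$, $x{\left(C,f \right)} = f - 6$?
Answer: $-1000$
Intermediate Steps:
$x{\left(C,f \right)} = -6 + f$ ($x{\left(C,f \right)} = f - 6 = -6 + f$)
$Y = -6$ ($Y = 6 \left(-1\right) = -6$)
$S{\left(j,I \right)} = -1 + I + j$
$H = 100$ ($H = 20 \cdot 5 = 100$)
$1 H S{\left(x{\left(-5,3 \right)},Y \right)} = 1 \cdot 100 \left(-1 - 6 + \left(-6 + 3\right)\right) = 100 \left(-1 - 6 - 3\right) = 100 \left(-10\right) = -1000$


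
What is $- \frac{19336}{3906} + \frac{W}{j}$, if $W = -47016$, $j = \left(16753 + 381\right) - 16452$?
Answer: $- \frac{1587352}{21483} \approx -73.889$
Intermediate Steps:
$j = 682$ ($j = 17134 - 16452 = 682$)
$- \frac{19336}{3906} + \frac{W}{j} = - \frac{19336}{3906} - \frac{47016}{682} = \left(-19336\right) \frac{1}{3906} - \frac{23508}{341} = - \frac{9668}{1953} - \frac{23508}{341} = - \frac{1587352}{21483}$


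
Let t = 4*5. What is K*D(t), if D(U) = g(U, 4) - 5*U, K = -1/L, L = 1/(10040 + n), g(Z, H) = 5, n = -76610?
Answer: -6324150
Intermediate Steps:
t = 20
L = -1/66570 (L = 1/(10040 - 76610) = 1/(-66570) = -1/66570 ≈ -1.5022e-5)
K = 66570 (K = -1/(-1/66570) = -1*(-66570) = 66570)
D(U) = 5 - 5*U
K*D(t) = 66570*(5 - 5*20) = 66570*(5 - 100) = 66570*(-95) = -6324150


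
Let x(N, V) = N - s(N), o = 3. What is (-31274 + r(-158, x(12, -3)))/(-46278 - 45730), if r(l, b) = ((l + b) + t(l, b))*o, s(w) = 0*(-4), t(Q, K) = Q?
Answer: 2299/6572 ≈ 0.34982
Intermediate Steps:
s(w) = 0
x(N, V) = N (x(N, V) = N - 1*0 = N + 0 = N)
r(l, b) = 3*b + 6*l (r(l, b) = ((l + b) + l)*3 = ((b + l) + l)*3 = (b + 2*l)*3 = 3*b + 6*l)
(-31274 + r(-158, x(12, -3)))/(-46278 - 45730) = (-31274 + (3*12 + 6*(-158)))/(-46278 - 45730) = (-31274 + (36 - 948))/(-92008) = (-31274 - 912)*(-1/92008) = -32186*(-1/92008) = 2299/6572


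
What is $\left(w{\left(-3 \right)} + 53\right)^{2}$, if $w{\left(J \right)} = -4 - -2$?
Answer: $2601$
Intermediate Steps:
$w{\left(J \right)} = -2$ ($w{\left(J \right)} = -4 + 2 = -2$)
$\left(w{\left(-3 \right)} + 53\right)^{2} = \left(-2 + 53\right)^{2} = 51^{2} = 2601$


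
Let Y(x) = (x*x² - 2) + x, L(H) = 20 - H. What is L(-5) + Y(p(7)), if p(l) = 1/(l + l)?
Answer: 63309/2744 ≈ 23.072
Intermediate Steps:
p(l) = 1/(2*l)
Y(x) = -2 + x + x³ (Y(x) = (x³ - 2) + x = (-2 + x³) + x = -2 + x + x³)
L(-5) + Y(p(7)) = (20 - 1*(-5)) + (-2 + (½)/7 + ((½)/7)³) = (20 + 5) + (-2 + (½)*(⅐) + ((½)*(⅐))³) = 25 + (-2 + 1/14 + (1/14)³) = 25 + (-2 + 1/14 + 1/2744) = 25 - 5291/2744 = 63309/2744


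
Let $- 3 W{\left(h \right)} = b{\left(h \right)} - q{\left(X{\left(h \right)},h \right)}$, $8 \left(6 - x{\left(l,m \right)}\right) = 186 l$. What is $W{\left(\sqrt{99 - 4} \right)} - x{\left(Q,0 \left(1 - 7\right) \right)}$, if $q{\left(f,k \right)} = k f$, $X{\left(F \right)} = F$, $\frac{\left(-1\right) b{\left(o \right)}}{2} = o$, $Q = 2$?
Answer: $\frac{433}{6} + \frac{2 \sqrt{95}}{3} \approx 78.665$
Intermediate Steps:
$b{\left(o \right)} = - 2 o$
$q{\left(f,k \right)} = f k$
$x{\left(l,m \right)} = 6 - \frac{93 l}{4}$ ($x{\left(l,m \right)} = 6 - \frac{186 l}{8} = 6 - \frac{93 l}{4}$)
$W{\left(h \right)} = \frac{h^{2}}{3} + \frac{2 h}{3}$ ($W{\left(h \right)} = - \frac{- 2 h - h h}{3} = - \frac{- 2 h - h^{2}}{3} = - \frac{- h^{2} - 2 h}{3} = \frac{h^{2}}{3} + \frac{2 h}{3}$)
$W{\left(\sqrt{99 - 4} \right)} - x{\left(Q,0 \left(1 - 7\right) \right)} = \frac{\sqrt{99 - 4} \left(2 + \sqrt{99 - 4}\right)}{3} - \left(6 - \frac{93}{2}\right) = \frac{\sqrt{95} \left(2 + \sqrt{95}\right)}{3} - \left(6 - \frac{93}{2}\right) = \frac{\sqrt{95} \left(2 + \sqrt{95}\right)}{3} - - \frac{81}{2} = \frac{\sqrt{95} \left(2 + \sqrt{95}\right)}{3} + \frac{81}{2} = \frac{81}{2} + \frac{\sqrt{95} \left(2 + \sqrt{95}\right)}{3}$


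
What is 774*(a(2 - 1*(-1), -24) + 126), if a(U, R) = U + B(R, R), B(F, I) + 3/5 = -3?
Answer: 485298/5 ≈ 97060.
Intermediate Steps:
B(F, I) = -18/5 (B(F, I) = -3/5 - 3 = -18/5)
a(U, R) = -18/5 + U (a(U, R) = U - 18/5 = -18/5 + U)
774*(a(2 - 1*(-1), -24) + 126) = 774*((-18/5 + (2 - 1*(-1))) + 126) = 774*((-18/5 + (2 + 1)) + 126) = 774*((-18/5 + 3) + 126) = 774*(-3/5 + 126) = 774*(627/5) = 485298/5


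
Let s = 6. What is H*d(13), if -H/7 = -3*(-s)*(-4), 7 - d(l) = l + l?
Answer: -9576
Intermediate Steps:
d(l) = 7 - 2*l (d(l) = 7 - (l + l) = 7 - 2*l)
H = 504 (H = -(-21)*-1*6*(-4) = -(-21)*(-6*(-4)) = -(-21)*24 = -7*(-72) = 504)
H*d(13) = 504*(7 - 2*13) = 504*(7 - 26) = 504*(-19) = -9576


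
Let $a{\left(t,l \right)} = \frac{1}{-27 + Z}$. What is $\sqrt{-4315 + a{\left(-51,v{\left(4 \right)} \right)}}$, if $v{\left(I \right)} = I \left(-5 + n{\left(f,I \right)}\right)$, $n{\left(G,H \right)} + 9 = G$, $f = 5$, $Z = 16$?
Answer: $\frac{9 i \sqrt{6446}}{11} \approx 65.689 i$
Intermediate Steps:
$n{\left(G,H \right)} = -9 + G$
$v{\left(I \right)} = - 9 I$ ($v{\left(I \right)} = I \left(-5 + \left(-9 + 5\right)\right) = I \left(-5 - 4\right) = I \left(-9\right) = - 9 I$)
$a{\left(t,l \right)} = - \frac{1}{11}$ ($a{\left(t,l \right)} = \frac{1}{-27 + 16} = \frac{1}{-11} = - \frac{1}{11}$)
$\sqrt{-4315 + a{\left(-51,v{\left(4 \right)} \right)}} = \sqrt{-4315 - \frac{1}{11}} = \sqrt{- \frac{47466}{11}} = \frac{9 i \sqrt{6446}}{11}$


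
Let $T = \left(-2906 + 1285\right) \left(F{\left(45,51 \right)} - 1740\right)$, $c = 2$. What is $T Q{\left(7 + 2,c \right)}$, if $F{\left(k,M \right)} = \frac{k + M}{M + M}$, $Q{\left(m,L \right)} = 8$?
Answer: $\frac{383385952}{17} \approx 2.2552 \cdot 10^{7}$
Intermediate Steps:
$F{\left(k,M \right)} = \frac{M + k}{2 M}$
$T = \frac{47923244}{17}$ ($T = \left(-2906 + 1285\right) \left(\frac{51 + 45}{2 \cdot 51} - 1740\right) = - 1621 \left(\frac{1}{2} \cdot \frac{1}{51} \cdot 96 - 1740\right) = - 1621 \left(\frac{16}{17} - 1740\right) = \left(-1621\right) \left(- \frac{29564}{17}\right) = \frac{47923244}{17} \approx 2.819 \cdot 10^{6}$)
$T Q{\left(7 + 2,c \right)} = \frac{47923244}{17} \cdot 8 = \frac{383385952}{17}$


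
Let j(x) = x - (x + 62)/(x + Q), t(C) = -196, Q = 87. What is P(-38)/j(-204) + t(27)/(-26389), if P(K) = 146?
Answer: -223035469/316799945 ≈ -0.70403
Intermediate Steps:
j(x) = x - (62 + x)/(87 + x) (j(x) = x - (x + 62)/(x + 87) = x - (62 + x)/(87 + x))
P(-38)/j(-204) + t(27)/(-26389) = 146/(((-62 + (-204)² + 86*(-204))/(87 - 204))) - 196/(-26389) = 146/(((-62 + 41616 - 17544)/(-117))) - 196*(-1/26389) = 146/((-1/117*24010)) + 196/26389 = 146/(-24010/117) + 196/26389 = 146*(-117/24010) + 196/26389 = -8541/12005 + 196/26389 = -223035469/316799945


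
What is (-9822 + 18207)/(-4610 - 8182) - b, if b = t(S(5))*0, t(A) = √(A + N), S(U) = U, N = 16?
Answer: -215/328 ≈ -0.65549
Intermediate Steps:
t(A) = √(16 + A) (t(A) = √(A + 16) = √(16 + A))
b = 0 (b = √(16 + 5)*0 = √21*0 = 0)
(-9822 + 18207)/(-4610 - 8182) - b = (-9822 + 18207)/(-4610 - 8182) - 1*0 = 8385/(-12792) + 0 = 8385*(-1/12792) + 0 = -215/328 + 0 = -215/328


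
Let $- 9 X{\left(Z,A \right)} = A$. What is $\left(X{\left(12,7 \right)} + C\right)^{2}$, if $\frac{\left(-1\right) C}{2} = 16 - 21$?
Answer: $\frac{6889}{81} \approx 85.049$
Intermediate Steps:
$X{\left(Z,A \right)} = - \frac{A}{9}$
$C = 10$ ($C = - 2 \left(16 - 21\right) = \left(-2\right) \left(-5\right) = 10$)
$\left(X{\left(12,7 \right)} + C\right)^{2} = \left(\left(- \frac{1}{9}\right) 7 + 10\right)^{2} = \left(- \frac{7}{9} + 10\right)^{2} = \left(\frac{83}{9}\right)^{2} = \frac{6889}{81}$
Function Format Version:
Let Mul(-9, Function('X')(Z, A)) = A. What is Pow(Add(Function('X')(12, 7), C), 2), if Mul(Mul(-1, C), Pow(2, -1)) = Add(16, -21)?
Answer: Rational(6889, 81) ≈ 85.049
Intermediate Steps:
Function('X')(Z, A) = Mul(Rational(-1, 9), A)
C = 10 (C = Mul(-2, Add(16, -21)) = Mul(-2, -5) = 10)
Pow(Add(Function('X')(12, 7), C), 2) = Pow(Add(Mul(Rational(-1, 9), 7), 10), 2) = Pow(Add(Rational(-7, 9), 10), 2) = Pow(Rational(83, 9), 2) = Rational(6889, 81)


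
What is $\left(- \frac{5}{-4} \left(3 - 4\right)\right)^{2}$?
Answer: $\frac{25}{16} \approx 1.5625$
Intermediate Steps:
$\left(- \frac{5}{-4} \left(3 - 4\right)\right)^{2} = \left(\left(-5\right) \left(- \frac{1}{4}\right) \left(-1\right)\right)^{2} = \left(\frac{5}{4} \left(-1\right)\right)^{2} = \left(- \frac{5}{4}\right)^{2} = \frac{25}{16}$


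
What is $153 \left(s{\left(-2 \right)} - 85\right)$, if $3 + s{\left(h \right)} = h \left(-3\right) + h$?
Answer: $-12852$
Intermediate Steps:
$s{\left(h \right)} = -3 - 2 h$ ($s{\left(h \right)} = -3 + \left(h \left(-3\right) + h\right) = -3 + \left(- 3 h + h\right) = -3 - 2 h$)
$153 \left(s{\left(-2 \right)} - 85\right) = 153 \left(\left(-3 - -4\right) - 85\right) = 153 \left(\left(-3 + 4\right) - 85\right) = 153 \left(1 - 85\right) = 153 \left(-84\right) = -12852$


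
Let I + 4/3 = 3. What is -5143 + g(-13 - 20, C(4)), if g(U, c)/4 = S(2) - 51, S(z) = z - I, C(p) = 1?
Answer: -16037/3 ≈ -5345.7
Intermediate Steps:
I = 5/3 (I = -4/3 + 3 = 5/3 ≈ 1.6667)
S(z) = -5/3 + z (S(z) = z - 1*5/3 = z - 5/3 = -5/3 + z)
g(U, c) = -608/3 (g(U, c) = 4*((-5/3 + 2) - 51) = 4*(⅓ - 51) = 4*(-152/3) = -608/3)
-5143 + g(-13 - 20, C(4)) = -5143 - 608/3 = -16037/3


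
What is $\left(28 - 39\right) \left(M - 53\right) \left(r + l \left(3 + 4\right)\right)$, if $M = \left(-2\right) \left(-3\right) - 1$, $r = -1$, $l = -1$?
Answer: $-4224$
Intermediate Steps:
$M = 5$ ($M = 6 - 1 = 5$)
$\left(28 - 39\right) \left(M - 53\right) \left(r + l \left(3 + 4\right)\right) = \left(28 - 39\right) \left(5 - 53\right) \left(-1 - \left(3 + 4\right)\right) = \left(-11\right) \left(-48\right) \left(-1 - 7\right) = 528 \left(-1 - 7\right) = 528 \left(-8\right) = -4224$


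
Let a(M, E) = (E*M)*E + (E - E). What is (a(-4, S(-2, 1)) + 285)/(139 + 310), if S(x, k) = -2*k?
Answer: 269/449 ≈ 0.59911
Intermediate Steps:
a(M, E) = M*E² (a(M, E) = M*E² + 0 = M*E²)
(a(-4, S(-2, 1)) + 285)/(139 + 310) = (-4*(-2*1)² + 285)/(139 + 310) = (-4*(-2)² + 285)/449 = (-4*4 + 285)*(1/449) = (-16 + 285)*(1/449) = 269*(1/449) = 269/449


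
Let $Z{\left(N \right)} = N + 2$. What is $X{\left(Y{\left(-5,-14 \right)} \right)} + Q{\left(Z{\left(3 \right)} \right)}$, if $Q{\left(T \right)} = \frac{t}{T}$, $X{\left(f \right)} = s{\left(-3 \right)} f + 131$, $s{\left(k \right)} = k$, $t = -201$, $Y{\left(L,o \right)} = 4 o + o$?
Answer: $\frac{1504}{5} \approx 300.8$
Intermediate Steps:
$Y{\left(L,o \right)} = 5 o$
$Z{\left(N \right)} = 2 + N$
$X{\left(f \right)} = 131 - 3 f$ ($X{\left(f \right)} = - 3 f + 131 = 131 - 3 f$)
$Q{\left(T \right)} = - \frac{201}{T}$
$X{\left(Y{\left(-5,-14 \right)} \right)} + Q{\left(Z{\left(3 \right)} \right)} = \left(131 - 3 \cdot 5 \left(-14\right)\right) - \frac{201}{2 + 3} = \left(131 - -210\right) - \frac{201}{5} = \left(131 + 210\right) - \frac{201}{5} = 341 - \frac{201}{5} = \frac{1504}{5}$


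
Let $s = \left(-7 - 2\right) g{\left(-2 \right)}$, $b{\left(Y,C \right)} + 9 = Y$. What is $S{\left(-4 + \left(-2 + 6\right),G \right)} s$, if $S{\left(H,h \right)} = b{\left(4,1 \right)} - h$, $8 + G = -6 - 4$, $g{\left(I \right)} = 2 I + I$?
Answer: $702$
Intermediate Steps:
$g{\left(I \right)} = 3 I$
$b{\left(Y,C \right)} = -9 + Y$
$G = -18$ ($G = -8 - 10 = -18$)
$S{\left(H,h \right)} = -5 - h$ ($S{\left(H,h \right)} = \left(-9 + 4\right) - h = -5 - h$)
$s = 54$ ($s = \left(-7 - 2\right) 3 \left(-2\right) = \left(-9\right) \left(-6\right) = 54$)
$S{\left(-4 + \left(-2 + 6\right),G \right)} s = \left(-5 - -18\right) 54 = \left(-5 + 18\right) 54 = 13 \cdot 54 = 702$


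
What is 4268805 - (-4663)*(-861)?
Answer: 253962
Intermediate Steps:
4268805 - (-4663)*(-861) = 4268805 - 1*4014843 = 4268805 - 4014843 = 253962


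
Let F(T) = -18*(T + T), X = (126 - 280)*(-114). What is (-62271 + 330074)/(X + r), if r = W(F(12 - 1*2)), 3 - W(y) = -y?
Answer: 267803/17199 ≈ 15.571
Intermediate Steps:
X = 17556 (X = -154*(-114) = 17556)
F(T) = -36*T
W(y) = 3 + y (W(y) = 3 - (-1)*y = 3 + y)
r = -357 (r = 3 - 36*(12 - 1*2) = 3 - 36*(12 - 2) = 3 - 36*10 = 3 - 360 = -357)
(-62271 + 330074)/(X + r) = (-62271 + 330074)/(17556 - 357) = 267803/17199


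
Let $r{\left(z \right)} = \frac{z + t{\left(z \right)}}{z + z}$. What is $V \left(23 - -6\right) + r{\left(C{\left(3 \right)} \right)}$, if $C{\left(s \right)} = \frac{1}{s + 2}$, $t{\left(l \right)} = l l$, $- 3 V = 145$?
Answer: $- \frac{21016}{15} \approx -1401.1$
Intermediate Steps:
$V = - \frac{145}{3}$ ($V = \left(- \frac{1}{3}\right) 145 = - \frac{145}{3} \approx -48.333$)
$t{\left(l \right)} = l^{2}$
$C{\left(s \right)} = \frac{1}{2 + s}$
$r{\left(z \right)} = \frac{z + z^{2}}{2 z}$ ($r{\left(z \right)} = \frac{z + z^{2}}{z + z} = \frac{z + z^{2}}{2 z}$)
$V \left(23 - -6\right) + r{\left(C{\left(3 \right)} \right)} = - \frac{145 \left(23 - -6\right)}{3} + \left(\frac{1}{2} + \frac{1}{2 \left(2 + 3\right)}\right) = - \frac{145 \left(23 + 6\right)}{3} + \left(\frac{1}{2} + \frac{1}{2 \cdot 5}\right) = \left(- \frac{145}{3}\right) 29 + \left(\frac{1}{2} + \frac{1}{2} \cdot \frac{1}{5}\right) = - \frac{4205}{3} + \left(\frac{1}{2} + \frac{1}{10}\right) = - \frac{4205}{3} + \frac{3}{5} = - \frac{21016}{15}$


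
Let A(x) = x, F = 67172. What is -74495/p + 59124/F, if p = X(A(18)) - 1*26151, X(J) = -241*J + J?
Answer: 243055198/73099929 ≈ 3.3250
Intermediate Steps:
X(J) = -240*J
p = -30471 (p = -240*18 - 1*26151 = -4320 - 26151 = -30471)
-74495/p + 59124/F = -74495/(-30471) + 59124/67172 = -74495*(-1/30471) + 59124*(1/67172) = 74495/30471 + 14781/16793 = 243055198/73099929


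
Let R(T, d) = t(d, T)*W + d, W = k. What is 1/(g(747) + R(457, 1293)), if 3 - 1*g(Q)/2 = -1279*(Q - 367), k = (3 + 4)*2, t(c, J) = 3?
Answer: 1/973381 ≈ 1.0273e-6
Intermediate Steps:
k = 14 (k = 7*2 = 14)
W = 14
R(T, d) = 42 + d (R(T, d) = 3*14 + d = 42 + d)
g(Q) = -938780 + 2558*Q (g(Q) = 6 - (-2558)*(Q - 367) = 6 - (-2558)*(-367 + Q) = 6 - 2*(469393 - 1279*Q) = 6 + (-938786 + 2558*Q) = -938780 + 2558*Q)
1/(g(747) + R(457, 1293)) = 1/((-938780 + 2558*747) + (42 + 1293)) = 1/((-938780 + 1910826) + 1335) = 1/(972046 + 1335) = 1/973381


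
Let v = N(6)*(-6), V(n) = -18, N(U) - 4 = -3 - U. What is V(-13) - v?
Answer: -48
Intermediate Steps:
N(U) = 1 - U (N(U) = 4 + (-3 - U) = 1 - U)
v = 30 (v = (1 - 1*6)*(-6) = (1 - 6)*(-6) = -5*(-6) = 30)
V(-13) - v = -18 - 1*30 = -18 - 30 = -48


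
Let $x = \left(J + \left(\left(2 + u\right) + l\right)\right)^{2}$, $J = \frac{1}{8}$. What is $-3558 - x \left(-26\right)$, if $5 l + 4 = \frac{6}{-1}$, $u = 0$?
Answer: $- \frac{113843}{32} \approx -3557.6$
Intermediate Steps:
$l = -2$ ($l = - \frac{4}{5} + \frac{6 \frac{1}{-1}}{5} = - \frac{4}{5} + \frac{6 \left(-1\right)}{5} = - \frac{4}{5} + \frac{1}{5} \left(-6\right) = - \frac{4}{5} - \frac{6}{5} = -2$)
$J = \frac{1}{8} \approx 0.125$
$x = \frac{1}{64}$ ($x = \left(\frac{1}{8} + \left(\left(2 + 0\right) - 2\right)\right)^{2} = \left(\frac{1}{8} + \left(2 - 2\right)\right)^{2} = \left(\frac{1}{8} + 0\right)^{2} = \left(\frac{1}{8}\right)^{2} = \frac{1}{64} \approx 0.015625$)
$-3558 - x \left(-26\right) = -3558 - \frac{1}{64} \left(-26\right) = -3558 - - \frac{13}{32} = -3558 + \frac{13}{32} = - \frac{113843}{32}$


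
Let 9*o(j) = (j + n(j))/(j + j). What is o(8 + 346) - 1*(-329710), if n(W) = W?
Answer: 2967391/9 ≈ 3.2971e+5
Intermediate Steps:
o(j) = ⅑ (o(j) = ((j + j)/(j + j))/9 = ((2*j)/((2*j)))/9 = ((2*j)*(1/(2*j)))/9 = (⅑)*1 = ⅑)
o(8 + 346) - 1*(-329710) = ⅑ - 1*(-329710) = ⅑ + 329710 = 2967391/9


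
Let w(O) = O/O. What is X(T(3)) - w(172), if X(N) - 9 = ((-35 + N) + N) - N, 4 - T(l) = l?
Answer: -26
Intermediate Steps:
T(l) = 4 - l
w(O) = 1
X(N) = -26 + N (X(N) = 9 + (((-35 + N) + N) - N) = 9 + ((-35 + 2*N) - N) = 9 + (-35 + N) = -26 + N)
X(T(3)) - w(172) = (-26 + (4 - 1*3)) - 1*1 = (-26 + (4 - 3)) - 1 = (-26 + 1) - 1 = -25 - 1 = -26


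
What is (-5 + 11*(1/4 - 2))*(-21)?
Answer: 2037/4 ≈ 509.25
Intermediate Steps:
(-5 + 11*(1/4 - 2))*(-21) = (-5 + 11*(-7/4))*(-21) = (-5 - 77/4)*(-21) = -97/4*(-21) = 2037/4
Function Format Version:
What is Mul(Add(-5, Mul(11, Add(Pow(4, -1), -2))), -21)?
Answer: Rational(2037, 4) ≈ 509.25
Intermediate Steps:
Mul(Add(-5, Mul(11, Add(Pow(4, -1), -2))), -21) = Mul(Add(-5, Mul(11, Add(Rational(1, 4), -2))), -21) = Mul(Add(-5, Mul(11, Rational(-7, 4))), -21) = Mul(Add(-5, Rational(-77, 4)), -21) = Mul(Rational(-97, 4), -21) = Rational(2037, 4)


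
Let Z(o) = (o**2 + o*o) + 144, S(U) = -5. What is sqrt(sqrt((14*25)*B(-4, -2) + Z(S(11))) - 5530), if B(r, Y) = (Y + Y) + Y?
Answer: sqrt(-5530 + I*sqrt(1906)) ≈ 0.2935 + 74.365*I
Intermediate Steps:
Z(o) = 144 + 2*o**2 (Z(o) = (o**2 + o**2) + 144 = 2*o**2 + 144 = 144 + 2*o**2)
B(r, Y) = 3*Y (B(r, Y) = 2*Y + Y = 3*Y)
sqrt(sqrt((14*25)*B(-4, -2) + Z(S(11))) - 5530) = sqrt(sqrt((14*25)*(3*(-2)) + (144 + 2*(-5)**2)) - 5530) = sqrt(sqrt(350*(-6) + (144 + 2*25)) - 5530) = sqrt(sqrt(-2100 + (144 + 50)) - 5530) = sqrt(sqrt(-2100 + 194) - 5530) = sqrt(sqrt(-1906) - 5530) = sqrt(I*sqrt(1906) - 5530) = sqrt(-5530 + I*sqrt(1906))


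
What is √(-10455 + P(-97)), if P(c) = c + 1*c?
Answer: I*√10649 ≈ 103.19*I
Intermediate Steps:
P(c) = 2*c (P(c) = c + c = 2*c)
√(-10455 + P(-97)) = √(-10455 + 2*(-97)) = √(-10455 - 194) = √(-10649) = I*√10649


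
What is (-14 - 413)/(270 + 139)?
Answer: -427/409 ≈ -1.0440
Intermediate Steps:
(-14 - 413)/(270 + 139) = -427/409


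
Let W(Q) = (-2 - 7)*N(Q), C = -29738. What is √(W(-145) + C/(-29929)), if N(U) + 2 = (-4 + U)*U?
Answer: I*√5818975945/173 ≈ 440.94*I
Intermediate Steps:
N(U) = -2 + U*(-4 + U) (N(U) = -2 + (-4 + U)*U = -2 + U*(-4 + U))
W(Q) = 18 - 9*Q² + 36*Q (W(Q) = (-2 - 7)*(-2 + Q² - 4*Q) = -9*(-2 + Q² - 4*Q) = 18 - 9*Q² + 36*Q)
√(W(-145) + C/(-29929)) = √((18 - 9*(-145)² + 36*(-145)) - 29738/(-29929)) = √((18 - 9*21025 - 5220) - 29738*(-1/29929)) = √((18 - 189225 - 5220) + 29738/29929) = √(-194427 + 29738/29929) = √(-5818975945/29929) = I*√5818975945/173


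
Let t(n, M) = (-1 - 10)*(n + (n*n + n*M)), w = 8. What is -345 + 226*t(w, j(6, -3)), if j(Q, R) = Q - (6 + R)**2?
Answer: -119673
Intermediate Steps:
t(n, M) = -11*n - 11*n**2 - 11*M*n (t(n, M) = -11*(n + (n**2 + M*n)) = -11*(n + n**2 + M*n) = -11*n - 11*n**2 - 11*M*n)
-345 + 226*t(w, j(6, -3)) = -345 + 226*(-11*8*(1 + (6 - (6 - 3)**2) + 8)) = -345 + 226*(-11*8*(1 + (6 - 1*3**2) + 8)) = -345 + 226*(-11*8*(1 + (6 - 1*9) + 8)) = -345 + 226*(-11*8*(1 + (6 - 9) + 8)) = -345 + 226*(-11*8*(1 - 3 + 8)) = -345 + 226*(-11*8*6) = -345 + 226*(-528) = -345 - 119328 = -119673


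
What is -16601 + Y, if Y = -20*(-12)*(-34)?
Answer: -24761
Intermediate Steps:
Y = -8160 (Y = 240*(-34) = -8160)
-16601 + Y = -16601 - 8160 = -24761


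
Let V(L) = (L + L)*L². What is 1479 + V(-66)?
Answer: -573513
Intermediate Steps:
V(L) = 2*L³ (V(L) = (2*L)*L² = 2*L³)
1479 + V(-66) = 1479 + 2*(-66)³ = 1479 + 2*(-287496) = 1479 - 574992 = -573513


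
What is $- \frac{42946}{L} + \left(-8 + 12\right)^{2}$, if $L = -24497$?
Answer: $\frac{434898}{24497} \approx 17.753$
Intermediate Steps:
$- \frac{42946}{L} + \left(-8 + 12\right)^{2} = - \frac{42946}{-24497} + \left(-8 + 12\right)^{2} = \left(-42946\right) \left(- \frac{1}{24497}\right) + 4^{2} = \frac{42946}{24497} + 16 = \frac{434898}{24497}$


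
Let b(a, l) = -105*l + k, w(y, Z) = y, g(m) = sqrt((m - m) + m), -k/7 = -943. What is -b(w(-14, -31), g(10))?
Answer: -6601 + 105*sqrt(10) ≈ -6269.0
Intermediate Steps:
k = 6601 (k = -7*(-943) = 6601)
g(m) = sqrt(m) (g(m) = sqrt(0 + m) = sqrt(m))
b(a, l) = 6601 - 105*l (b(a, l) = -105*l + 6601 = 6601 - 105*l)
-b(w(-14, -31), g(10)) = -(6601 - 105*sqrt(10)) = -6601 + 105*sqrt(10)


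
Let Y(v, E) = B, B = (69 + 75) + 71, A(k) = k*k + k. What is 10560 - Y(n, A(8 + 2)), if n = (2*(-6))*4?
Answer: 10345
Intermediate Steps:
A(k) = k + k**2 (A(k) = k**2 + k = k + k**2)
B = 215 (B = 144 + 71 = 215)
n = -48 (n = -12*4 = -48)
Y(v, E) = 215
10560 - Y(n, A(8 + 2)) = 10560 - 1*215 = 10560 - 215 = 10345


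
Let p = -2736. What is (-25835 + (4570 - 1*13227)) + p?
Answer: -37228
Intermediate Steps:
(-25835 + (4570 - 1*13227)) + p = (-25835 + (4570 - 1*13227)) - 2736 = (-25835 + (4570 - 13227)) - 2736 = (-25835 - 8657) - 2736 = -34492 - 2736 = -37228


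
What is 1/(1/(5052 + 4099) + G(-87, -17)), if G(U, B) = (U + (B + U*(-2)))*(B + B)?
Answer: -9151/21779379 ≈ -0.00042017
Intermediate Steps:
G(U, B) = 2*B*(B - U) (G(U, B) = (U + (B - 2*U))*(2*B) = (B - U)*(2*B) = 2*B*(B - U))
1/(1/(5052 + 4099) + G(-87, -17)) = 1/(1/(5052 + 4099) + 2*(-17)*(-17 - 1*(-87))) = 1/(1/9151 + 2*(-17)*(-17 + 87)) = 1/(1/9151 + 2*(-17)*70) = 1/(1/9151 - 2380) = 1/(-21779379/9151) = -9151/21779379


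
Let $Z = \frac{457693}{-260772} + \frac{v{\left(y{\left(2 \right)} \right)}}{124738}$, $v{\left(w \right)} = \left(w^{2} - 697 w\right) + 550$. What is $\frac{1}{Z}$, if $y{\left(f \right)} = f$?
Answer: $- \frac{16264088868}{28655378957} \approx -0.56758$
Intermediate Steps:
$v{\left(w \right)} = 550 + w^{2} - 697 w$
$Z = - \frac{28655378957}{16264088868}$ ($Z = \frac{457693}{-260772} + \frac{550 + 2^{2} - 1394}{124738} = 457693 \left(- \frac{1}{260772}\right) + \left(550 + 4 - 1394\right) \frac{1}{124738} = - \frac{457693}{260772} - \frac{420}{62369} = - \frac{28655378957}{16264088868} \approx -1.7619$)
$\frac{1}{Z} = \frac{1}{- \frac{28655378957}{16264088868}} = - \frac{16264088868}{28655378957}$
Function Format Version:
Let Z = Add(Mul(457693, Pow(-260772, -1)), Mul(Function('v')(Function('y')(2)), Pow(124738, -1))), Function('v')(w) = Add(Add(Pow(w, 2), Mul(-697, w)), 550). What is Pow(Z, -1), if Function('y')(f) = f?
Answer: Rational(-16264088868, 28655378957) ≈ -0.56758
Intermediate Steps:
Function('v')(w) = Add(550, Pow(w, 2), Mul(-697, w))
Z = Rational(-28655378957, 16264088868) (Z = Add(Mul(457693, Pow(-260772, -1)), Mul(Add(550, Pow(2, 2), Mul(-697, 2)), Pow(124738, -1))) = Add(Mul(457693, Rational(-1, 260772)), Mul(Add(550, 4, -1394), Rational(1, 124738))) = Add(Rational(-457693, 260772), Mul(-840, Rational(1, 124738))) = Add(Rational(-457693, 260772), Rational(-420, 62369)) = Rational(-28655378957, 16264088868) ≈ -1.7619)
Pow(Z, -1) = Pow(Rational(-28655378957, 16264088868), -1) = Rational(-16264088868, 28655378957)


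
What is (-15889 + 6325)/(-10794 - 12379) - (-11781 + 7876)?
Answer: 90500129/23173 ≈ 3905.4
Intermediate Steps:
(-15889 + 6325)/(-10794 - 12379) - (-11781 + 7876) = -9564/(-23173) - 1*(-3905) = -9564*(-1/23173) + 3905 = 9564/23173 + 3905 = 90500129/23173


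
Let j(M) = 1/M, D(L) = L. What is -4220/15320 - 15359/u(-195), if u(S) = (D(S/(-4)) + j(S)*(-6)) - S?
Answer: -3072272253/48551378 ≈ -63.279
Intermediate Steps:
u(S) = -6/S - 5*S/4 (u(S) = (S/(-4) - 6/S) - S = (S*(-¼) - 6/S) - S = (-S/4 - 6/S) - S = (-6/S - S/4) - S = -6/S - 5*S/4)
-4220/15320 - 15359/u(-195) = -4220/15320 - 15359/(-6/(-195) - 5/4*(-195)) = -4220*1/15320 - 15359/(-6*(-1/195) + 975/4) = -211/766 - 15359/(2/65 + 975/4) = -211/766 - 15359/63383/260 = -211/766 - 15359*260/63383 = -211/766 - 3993340/63383 = -3072272253/48551378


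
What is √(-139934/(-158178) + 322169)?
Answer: 2*√503798788749678/79089 ≈ 567.60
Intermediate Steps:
√(-139934/(-158178) + 322169) = √(-139934*(-1/158178) + 322169) = √(69967/79089 + 322169) = √(25480094008/79089) = 2*√503798788749678/79089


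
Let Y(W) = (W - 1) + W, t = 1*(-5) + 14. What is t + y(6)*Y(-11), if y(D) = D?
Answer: -129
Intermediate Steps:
t = 9 (t = -5 + 14 = 9)
Y(W) = -1 + 2*W (Y(W) = (-1 + W) + W = -1 + 2*W)
t + y(6)*Y(-11) = 9 + 6*(-1 + 2*(-11)) = 9 + 6*(-1 - 22) = 9 + 6*(-23) = 9 - 138 = -129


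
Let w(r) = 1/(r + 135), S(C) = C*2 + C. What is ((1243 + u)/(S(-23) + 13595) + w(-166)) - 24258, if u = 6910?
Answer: -10171285731/419306 ≈ -24257.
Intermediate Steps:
S(C) = 3*C (S(C) = 2*C + C = 3*C)
w(r) = 1/(135 + r)
((1243 + u)/(S(-23) + 13595) + w(-166)) - 24258 = ((1243 + 6910)/(3*(-23) + 13595) + 1/(135 - 166)) - 24258 = (8153/(-69 + 13595) + 1/(-31)) - 24258 = (8153/13526 - 1/31) - 24258 = 239217/419306 - 24258 = -10171285731/419306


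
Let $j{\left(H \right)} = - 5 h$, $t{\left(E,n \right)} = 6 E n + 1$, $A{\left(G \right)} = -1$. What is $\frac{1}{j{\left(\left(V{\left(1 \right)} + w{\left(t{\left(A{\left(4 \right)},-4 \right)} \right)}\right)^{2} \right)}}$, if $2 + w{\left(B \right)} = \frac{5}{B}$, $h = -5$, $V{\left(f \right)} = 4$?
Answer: $\frac{1}{25} \approx 0.04$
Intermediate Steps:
$t{\left(E,n \right)} = 1 + 6 E n$ ($t{\left(E,n \right)} = 6 E n + 1 = 1 + 6 E n$)
$w{\left(B \right)} = -2 + \frac{5}{B}$
$j{\left(H \right)} = 25$ ($j{\left(H \right)} = \left(-5\right) \left(-5\right) = 25$)
$\frac{1}{j{\left(\left(V{\left(1 \right)} + w{\left(t{\left(A{\left(4 \right)},-4 \right)} \right)}\right)^{2} \right)}} = \frac{1}{25}$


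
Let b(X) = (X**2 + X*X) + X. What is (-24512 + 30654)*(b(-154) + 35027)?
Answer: 505517310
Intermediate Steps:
b(X) = X + 2*X**2 (b(X) = (X**2 + X**2) + X = 2*X**2 + X = X + 2*X**2)
(-24512 + 30654)*(b(-154) + 35027) = (-24512 + 30654)*(-154*(1 + 2*(-154)) + 35027) = 6142*(-154*(1 - 308) + 35027) = 6142*(-154*(-307) + 35027) = 6142*(47278 + 35027) = 6142*82305 = 505517310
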